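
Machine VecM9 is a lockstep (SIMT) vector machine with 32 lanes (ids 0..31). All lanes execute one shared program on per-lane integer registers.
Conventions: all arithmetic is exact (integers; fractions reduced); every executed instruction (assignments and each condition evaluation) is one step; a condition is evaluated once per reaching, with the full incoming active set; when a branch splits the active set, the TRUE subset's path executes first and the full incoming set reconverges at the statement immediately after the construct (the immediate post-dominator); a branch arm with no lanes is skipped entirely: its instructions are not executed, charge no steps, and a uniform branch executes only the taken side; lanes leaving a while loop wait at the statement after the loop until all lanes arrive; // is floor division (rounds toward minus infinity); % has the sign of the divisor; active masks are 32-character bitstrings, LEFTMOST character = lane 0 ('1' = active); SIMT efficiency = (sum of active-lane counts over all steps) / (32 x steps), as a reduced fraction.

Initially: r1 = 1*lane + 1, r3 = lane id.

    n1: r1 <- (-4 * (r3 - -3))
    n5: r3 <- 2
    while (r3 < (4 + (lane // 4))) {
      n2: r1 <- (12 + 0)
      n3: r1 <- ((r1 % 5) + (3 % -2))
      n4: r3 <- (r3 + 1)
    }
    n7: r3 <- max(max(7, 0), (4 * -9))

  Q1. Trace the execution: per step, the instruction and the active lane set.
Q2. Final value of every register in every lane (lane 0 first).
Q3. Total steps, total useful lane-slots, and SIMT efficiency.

step 0: r1 <- (-4 * (r3 - -3))       11111111111111111111111111111111
step 1: r3 <- 2                      11111111111111111111111111111111
step 2: eval (r3 < (4 + (lane // 4))) 11111111111111111111111111111111
step 3: r1 <- (12 + 0)               11111111111111111111111111111111
step 4: r1 <- ((r1 % 5) + (3 % -2))  11111111111111111111111111111111
step 5: r3 <- (r3 + 1)               11111111111111111111111111111111
step 6: eval (r3 < (4 + (lane // 4))) 11111111111111111111111111111111
step 7: r1 <- (12 + 0)               11111111111111111111111111111111
step 8: r1 <- ((r1 % 5) + (3 % -2))  11111111111111111111111111111111
step 9: r3 <- (r3 + 1)               11111111111111111111111111111111
step 10: eval (r3 < (4 + (lane // 4))) 11111111111111111111111111111111
step 11: r1 <- (12 + 0)               00001111111111111111111111111111
step 12: r1 <- ((r1 % 5) + (3 % -2))  00001111111111111111111111111111
step 13: r3 <- (r3 + 1)               00001111111111111111111111111111
step 14: eval (r3 < (4 + (lane // 4))) 00001111111111111111111111111111
step 15: r1 <- (12 + 0)               00000000111111111111111111111111
step 16: r1 <- ((r1 % 5) + (3 % -2))  00000000111111111111111111111111
step 17: r3 <- (r3 + 1)               00000000111111111111111111111111
step 18: eval (r3 < (4 + (lane // 4))) 00000000111111111111111111111111
step 19: r1 <- (12 + 0)               00000000000011111111111111111111
step 20: r1 <- ((r1 % 5) + (3 % -2))  00000000000011111111111111111111
step 21: r3 <- (r3 + 1)               00000000000011111111111111111111
step 22: eval (r3 < (4 + (lane // 4))) 00000000000011111111111111111111
step 23: r1 <- (12 + 0)               00000000000000001111111111111111
step 24: r1 <- ((r1 % 5) + (3 % -2))  00000000000000001111111111111111
step 25: r3 <- (r3 + 1)               00000000000000001111111111111111
step 26: eval (r3 < (4 + (lane // 4))) 00000000000000001111111111111111
step 27: r1 <- (12 + 0)               00000000000000000000111111111111
step 28: r1 <- ((r1 % 5) + (3 % -2))  00000000000000000000111111111111
step 29: r3 <- (r3 + 1)               00000000000000000000111111111111
step 30: eval (r3 < (4 + (lane // 4))) 00000000000000000000111111111111
step 31: r1 <- (12 + 0)               00000000000000000000000011111111
step 32: r1 <- ((r1 % 5) + (3 % -2))  00000000000000000000000011111111
step 33: r3 <- (r3 + 1)               00000000000000000000000011111111
step 34: eval (r3 < (4 + (lane // 4))) 00000000000000000000000011111111
step 35: r1 <- (12 + 0)               00000000000000000000000000001111
step 36: r1 <- ((r1 % 5) + (3 % -2))  00000000000000000000000000001111
step 37: r3 <- (r3 + 1)               00000000000000000000000000001111
step 38: eval (r3 < (4 + (lane // 4))) 00000000000000000000000000001111
step 39: r3 <- max(max(7, 0), (4 * -9)) 11111111111111111111111111111111

Answer: 40 steps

r1: 1,1,1,1,1,1,1,1,1,1,1,1,1,1,1,1,1,1,1,1,1,1,1,1,1,1,1,1,1,1,1,1
r3: 7,7,7,7,7,7,7,7,7,7,7,7,7,7,7,7,7,7,7,7,7,7,7,7,7,7,7,7,7,7,7,7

steps = 40; useful = 832; efficiency = 832/1280 = 13/20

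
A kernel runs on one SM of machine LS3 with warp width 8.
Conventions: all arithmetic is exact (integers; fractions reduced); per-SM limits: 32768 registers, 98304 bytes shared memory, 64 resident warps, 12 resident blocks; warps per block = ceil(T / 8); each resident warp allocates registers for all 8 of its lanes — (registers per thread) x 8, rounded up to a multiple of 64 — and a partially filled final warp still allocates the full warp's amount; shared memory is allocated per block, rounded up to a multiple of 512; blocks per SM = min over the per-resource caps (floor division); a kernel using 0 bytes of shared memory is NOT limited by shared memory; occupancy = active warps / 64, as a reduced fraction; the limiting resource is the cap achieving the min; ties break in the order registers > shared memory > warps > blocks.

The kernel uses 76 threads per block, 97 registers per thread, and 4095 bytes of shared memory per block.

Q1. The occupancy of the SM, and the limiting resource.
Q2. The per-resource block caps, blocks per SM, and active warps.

Answer: occupancy 15/32, limited by registers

registers: 3 blocks
shared memory: 24 blocks
warps: 6 blocks
blocks: 12 blocks

Answer: 3 blocks, 30 active warps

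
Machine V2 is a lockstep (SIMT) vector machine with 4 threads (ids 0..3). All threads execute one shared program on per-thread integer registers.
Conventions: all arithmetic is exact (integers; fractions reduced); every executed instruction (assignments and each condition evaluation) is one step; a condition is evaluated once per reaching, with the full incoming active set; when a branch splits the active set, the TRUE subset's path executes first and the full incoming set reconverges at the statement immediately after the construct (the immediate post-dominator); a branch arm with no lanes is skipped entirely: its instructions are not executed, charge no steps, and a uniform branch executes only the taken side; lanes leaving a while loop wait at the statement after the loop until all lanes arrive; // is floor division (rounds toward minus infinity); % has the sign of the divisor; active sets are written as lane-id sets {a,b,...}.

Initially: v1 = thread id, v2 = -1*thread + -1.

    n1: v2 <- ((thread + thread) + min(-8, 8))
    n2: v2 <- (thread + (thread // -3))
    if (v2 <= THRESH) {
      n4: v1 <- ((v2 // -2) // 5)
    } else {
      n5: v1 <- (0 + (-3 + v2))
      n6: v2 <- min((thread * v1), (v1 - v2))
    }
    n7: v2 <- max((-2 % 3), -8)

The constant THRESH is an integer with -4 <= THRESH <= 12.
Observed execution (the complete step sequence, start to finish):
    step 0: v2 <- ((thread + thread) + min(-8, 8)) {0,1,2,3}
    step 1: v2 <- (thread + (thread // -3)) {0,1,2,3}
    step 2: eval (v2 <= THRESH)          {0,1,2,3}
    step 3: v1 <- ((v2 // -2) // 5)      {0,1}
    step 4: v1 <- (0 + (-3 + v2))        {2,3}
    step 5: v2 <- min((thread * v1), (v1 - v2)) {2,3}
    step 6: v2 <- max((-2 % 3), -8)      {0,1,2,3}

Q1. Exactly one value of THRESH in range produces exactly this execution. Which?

Answer: THRESH = 0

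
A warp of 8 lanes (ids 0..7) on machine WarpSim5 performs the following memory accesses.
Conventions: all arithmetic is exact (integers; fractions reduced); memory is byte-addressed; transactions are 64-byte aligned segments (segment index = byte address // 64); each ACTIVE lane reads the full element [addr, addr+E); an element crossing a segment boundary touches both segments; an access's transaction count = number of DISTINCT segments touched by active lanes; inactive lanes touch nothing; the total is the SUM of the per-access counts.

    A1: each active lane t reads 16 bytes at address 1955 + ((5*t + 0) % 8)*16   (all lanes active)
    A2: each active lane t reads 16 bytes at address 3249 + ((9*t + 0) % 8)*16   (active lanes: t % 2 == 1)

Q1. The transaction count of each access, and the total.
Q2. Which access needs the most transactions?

A1: 3 transactions
A2: 2 transactions

Answer: 3,2; total 5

Answer: A1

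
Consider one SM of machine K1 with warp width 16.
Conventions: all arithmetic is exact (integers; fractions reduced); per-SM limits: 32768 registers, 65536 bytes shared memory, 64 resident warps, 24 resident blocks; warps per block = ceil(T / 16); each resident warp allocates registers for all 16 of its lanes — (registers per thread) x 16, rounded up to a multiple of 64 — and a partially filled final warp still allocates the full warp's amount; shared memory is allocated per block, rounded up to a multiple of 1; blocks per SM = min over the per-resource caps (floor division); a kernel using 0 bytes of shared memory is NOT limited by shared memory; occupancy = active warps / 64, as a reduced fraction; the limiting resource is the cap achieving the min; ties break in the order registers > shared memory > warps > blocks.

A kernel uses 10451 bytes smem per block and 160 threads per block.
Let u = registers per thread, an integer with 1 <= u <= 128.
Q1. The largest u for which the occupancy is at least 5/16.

Answer: u = 100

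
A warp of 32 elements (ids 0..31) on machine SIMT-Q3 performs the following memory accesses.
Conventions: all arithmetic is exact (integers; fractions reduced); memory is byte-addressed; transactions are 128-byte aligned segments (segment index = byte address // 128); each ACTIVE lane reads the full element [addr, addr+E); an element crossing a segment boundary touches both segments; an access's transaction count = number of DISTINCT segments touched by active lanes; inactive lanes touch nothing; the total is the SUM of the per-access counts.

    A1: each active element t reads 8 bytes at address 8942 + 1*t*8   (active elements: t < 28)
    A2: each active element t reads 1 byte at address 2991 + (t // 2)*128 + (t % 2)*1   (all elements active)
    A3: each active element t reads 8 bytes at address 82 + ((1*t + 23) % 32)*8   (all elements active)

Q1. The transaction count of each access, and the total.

A1: 3 transactions
A2: 16 transactions
A3: 3 transactions

Answer: 3,16,3; total 22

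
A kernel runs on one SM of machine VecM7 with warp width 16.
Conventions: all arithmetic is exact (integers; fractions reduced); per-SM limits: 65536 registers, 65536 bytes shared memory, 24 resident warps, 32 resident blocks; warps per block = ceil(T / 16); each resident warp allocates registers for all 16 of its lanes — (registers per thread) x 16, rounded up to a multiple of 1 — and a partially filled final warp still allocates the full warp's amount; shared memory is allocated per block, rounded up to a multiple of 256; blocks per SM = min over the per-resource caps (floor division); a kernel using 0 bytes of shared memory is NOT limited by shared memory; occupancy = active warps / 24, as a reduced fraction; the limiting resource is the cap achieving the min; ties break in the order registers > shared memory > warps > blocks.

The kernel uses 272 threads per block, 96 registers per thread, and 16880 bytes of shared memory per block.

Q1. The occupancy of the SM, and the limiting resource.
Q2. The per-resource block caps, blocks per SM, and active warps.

Answer: occupancy 17/24, limited by warps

registers: 2 blocks
shared memory: 3 blocks
warps: 1 block
blocks: 32 blocks

Answer: 1 block, 17 active warps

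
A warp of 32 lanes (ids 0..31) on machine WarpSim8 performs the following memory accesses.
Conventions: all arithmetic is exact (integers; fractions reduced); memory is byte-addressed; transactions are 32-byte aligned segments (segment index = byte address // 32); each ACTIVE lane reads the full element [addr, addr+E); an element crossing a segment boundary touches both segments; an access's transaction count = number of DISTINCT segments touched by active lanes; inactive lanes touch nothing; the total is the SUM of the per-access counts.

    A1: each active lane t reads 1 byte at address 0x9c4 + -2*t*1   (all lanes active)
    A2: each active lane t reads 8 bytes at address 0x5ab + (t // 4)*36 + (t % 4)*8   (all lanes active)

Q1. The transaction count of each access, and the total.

A1: 3 transactions
A2: 10 transactions

Answer: 3,10; total 13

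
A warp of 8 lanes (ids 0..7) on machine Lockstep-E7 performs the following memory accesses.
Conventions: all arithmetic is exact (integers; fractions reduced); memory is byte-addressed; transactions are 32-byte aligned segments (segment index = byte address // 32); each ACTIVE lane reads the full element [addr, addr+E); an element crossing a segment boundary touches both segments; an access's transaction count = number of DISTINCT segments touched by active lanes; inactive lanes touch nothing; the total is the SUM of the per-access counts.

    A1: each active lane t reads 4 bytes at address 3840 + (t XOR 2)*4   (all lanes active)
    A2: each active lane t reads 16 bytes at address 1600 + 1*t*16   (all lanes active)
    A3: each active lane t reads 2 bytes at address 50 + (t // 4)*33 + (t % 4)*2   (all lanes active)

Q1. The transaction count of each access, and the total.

A1: 1 transaction
A2: 4 transactions
A3: 2 transactions

Answer: 1,4,2; total 7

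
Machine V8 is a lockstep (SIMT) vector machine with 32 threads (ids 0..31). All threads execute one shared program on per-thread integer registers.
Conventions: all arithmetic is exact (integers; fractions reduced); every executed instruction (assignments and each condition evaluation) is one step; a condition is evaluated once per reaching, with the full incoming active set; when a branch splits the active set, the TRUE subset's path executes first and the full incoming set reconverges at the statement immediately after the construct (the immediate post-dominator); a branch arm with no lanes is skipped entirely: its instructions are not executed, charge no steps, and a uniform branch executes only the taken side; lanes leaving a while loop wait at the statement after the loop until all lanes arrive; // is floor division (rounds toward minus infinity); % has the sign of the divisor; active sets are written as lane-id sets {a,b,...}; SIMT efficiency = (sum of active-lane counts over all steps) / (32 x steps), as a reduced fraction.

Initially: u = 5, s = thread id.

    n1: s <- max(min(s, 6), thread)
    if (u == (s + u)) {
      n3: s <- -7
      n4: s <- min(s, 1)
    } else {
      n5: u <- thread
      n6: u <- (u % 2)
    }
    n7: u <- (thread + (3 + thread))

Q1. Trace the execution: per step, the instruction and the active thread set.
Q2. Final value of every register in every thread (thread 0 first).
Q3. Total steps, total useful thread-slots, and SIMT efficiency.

step 0: s <- max(min(s, 6), thread)  {0,1,2,3,4,5,6,7,8,9,10,11,12,13,14,15,16,17,18,19,20,21,22,23,24,25,26,27,28,29,30,31}
step 1: eval (u == (s + u))          {0,1,2,3,4,5,6,7,8,9,10,11,12,13,14,15,16,17,18,19,20,21,22,23,24,25,26,27,28,29,30,31}
step 2: s <- -7                      {0}
step 3: s <- min(s, 1)               {0}
step 4: u <- thread                  {1,2,3,4,5,6,7,8,9,10,11,12,13,14,15,16,17,18,19,20,21,22,23,24,25,26,27,28,29,30,31}
step 5: u <- (u % 2)                 {1,2,3,4,5,6,7,8,9,10,11,12,13,14,15,16,17,18,19,20,21,22,23,24,25,26,27,28,29,30,31}
step 6: u <- (thread + (3 + thread)) {0,1,2,3,4,5,6,7,8,9,10,11,12,13,14,15,16,17,18,19,20,21,22,23,24,25,26,27,28,29,30,31}

Answer: 7 steps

u: 3,5,7,9,11,13,15,17,19,21,23,25,27,29,31,33,35,37,39,41,43,45,47,49,51,53,55,57,59,61,63,65
s: -7,1,2,3,4,5,6,7,8,9,10,11,12,13,14,15,16,17,18,19,20,21,22,23,24,25,26,27,28,29,30,31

steps = 7; useful = 160; efficiency = 160/224 = 5/7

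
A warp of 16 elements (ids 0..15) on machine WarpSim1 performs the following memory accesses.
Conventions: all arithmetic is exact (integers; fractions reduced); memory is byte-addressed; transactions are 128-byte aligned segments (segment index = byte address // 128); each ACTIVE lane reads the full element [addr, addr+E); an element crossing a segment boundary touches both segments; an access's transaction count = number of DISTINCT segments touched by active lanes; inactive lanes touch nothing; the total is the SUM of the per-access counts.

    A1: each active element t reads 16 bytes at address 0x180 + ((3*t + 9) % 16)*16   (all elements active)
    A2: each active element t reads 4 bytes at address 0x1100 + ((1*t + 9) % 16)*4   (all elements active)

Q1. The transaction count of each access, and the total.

A1: 2 transactions
A2: 1 transaction

Answer: 2,1; total 3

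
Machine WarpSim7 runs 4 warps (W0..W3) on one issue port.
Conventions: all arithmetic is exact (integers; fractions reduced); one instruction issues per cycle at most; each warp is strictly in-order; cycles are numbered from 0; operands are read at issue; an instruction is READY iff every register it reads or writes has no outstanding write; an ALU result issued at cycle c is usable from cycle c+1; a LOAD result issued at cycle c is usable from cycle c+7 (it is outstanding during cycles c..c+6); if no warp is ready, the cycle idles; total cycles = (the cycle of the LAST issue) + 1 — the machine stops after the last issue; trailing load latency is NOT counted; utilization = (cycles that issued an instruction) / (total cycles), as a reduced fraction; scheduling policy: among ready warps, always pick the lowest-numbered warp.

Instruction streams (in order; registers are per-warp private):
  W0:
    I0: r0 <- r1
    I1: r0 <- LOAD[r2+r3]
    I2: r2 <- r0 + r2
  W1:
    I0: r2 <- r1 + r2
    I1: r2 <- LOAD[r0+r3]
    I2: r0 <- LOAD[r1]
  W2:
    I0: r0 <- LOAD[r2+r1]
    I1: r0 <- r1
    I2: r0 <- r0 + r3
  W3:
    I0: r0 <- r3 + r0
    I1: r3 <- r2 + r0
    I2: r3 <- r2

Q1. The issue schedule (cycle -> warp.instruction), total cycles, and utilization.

cycle 0: W0.I0
cycle 1: W0.I1
cycle 2: W1.I0
cycle 3: W1.I1
cycle 4: W1.I2
cycle 5: W2.I0
cycle 6: W3.I0
cycle 7: W3.I1
cycle 8: W0.I2
cycle 9: W3.I2
cycle 10: idle
cycle 11: idle
cycle 12: W2.I1
cycle 13: W2.I2

Answer: 14 cycles, utilization 6/7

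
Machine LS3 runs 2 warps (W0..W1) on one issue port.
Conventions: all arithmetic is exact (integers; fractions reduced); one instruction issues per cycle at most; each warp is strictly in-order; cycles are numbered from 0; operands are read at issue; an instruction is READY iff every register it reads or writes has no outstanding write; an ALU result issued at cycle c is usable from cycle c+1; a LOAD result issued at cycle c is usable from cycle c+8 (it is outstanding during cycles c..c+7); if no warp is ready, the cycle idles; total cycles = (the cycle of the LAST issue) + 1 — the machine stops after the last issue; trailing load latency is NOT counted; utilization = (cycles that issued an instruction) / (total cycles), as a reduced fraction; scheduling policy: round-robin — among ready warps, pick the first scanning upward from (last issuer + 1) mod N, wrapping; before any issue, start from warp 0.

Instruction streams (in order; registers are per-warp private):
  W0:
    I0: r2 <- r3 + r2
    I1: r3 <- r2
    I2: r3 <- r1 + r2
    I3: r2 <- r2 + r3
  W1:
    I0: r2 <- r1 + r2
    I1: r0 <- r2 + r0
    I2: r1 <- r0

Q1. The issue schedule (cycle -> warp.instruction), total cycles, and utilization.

cycle 0: W0.I0
cycle 1: W1.I0
cycle 2: W0.I1
cycle 3: W1.I1
cycle 4: W0.I2
cycle 5: W1.I2
cycle 6: W0.I3

Answer: 7 cycles, utilization 1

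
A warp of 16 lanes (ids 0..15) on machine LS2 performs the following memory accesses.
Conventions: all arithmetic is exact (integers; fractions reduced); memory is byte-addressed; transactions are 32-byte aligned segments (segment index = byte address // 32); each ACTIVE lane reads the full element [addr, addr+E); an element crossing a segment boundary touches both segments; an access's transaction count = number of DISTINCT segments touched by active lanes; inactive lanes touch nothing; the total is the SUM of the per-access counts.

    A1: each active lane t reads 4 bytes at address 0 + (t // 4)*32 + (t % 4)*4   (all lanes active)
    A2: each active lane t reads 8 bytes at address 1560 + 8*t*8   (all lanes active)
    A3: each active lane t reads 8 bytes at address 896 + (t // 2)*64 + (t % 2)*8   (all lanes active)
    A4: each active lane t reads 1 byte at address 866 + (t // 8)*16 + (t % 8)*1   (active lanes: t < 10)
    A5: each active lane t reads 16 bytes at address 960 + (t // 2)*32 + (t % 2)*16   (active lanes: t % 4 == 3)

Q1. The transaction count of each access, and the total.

A1: 4 transactions
A2: 16 transactions
A3: 8 transactions
A4: 1 transaction
A5: 4 transactions

Answer: 4,16,8,1,4; total 33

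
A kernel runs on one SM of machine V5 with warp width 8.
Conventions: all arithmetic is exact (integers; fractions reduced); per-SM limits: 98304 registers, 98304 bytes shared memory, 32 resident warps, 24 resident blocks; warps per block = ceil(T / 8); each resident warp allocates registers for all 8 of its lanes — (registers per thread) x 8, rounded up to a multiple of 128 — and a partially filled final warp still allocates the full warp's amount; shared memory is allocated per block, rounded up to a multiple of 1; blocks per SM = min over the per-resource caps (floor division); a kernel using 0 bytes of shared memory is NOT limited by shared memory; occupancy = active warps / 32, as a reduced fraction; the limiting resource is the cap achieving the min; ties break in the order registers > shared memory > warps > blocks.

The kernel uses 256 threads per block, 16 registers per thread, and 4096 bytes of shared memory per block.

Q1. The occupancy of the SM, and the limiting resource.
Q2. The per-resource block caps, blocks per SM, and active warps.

Answer: occupancy 1, limited by warps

registers: 24 blocks
shared memory: 24 blocks
warps: 1 block
blocks: 24 blocks

Answer: 1 block, 32 active warps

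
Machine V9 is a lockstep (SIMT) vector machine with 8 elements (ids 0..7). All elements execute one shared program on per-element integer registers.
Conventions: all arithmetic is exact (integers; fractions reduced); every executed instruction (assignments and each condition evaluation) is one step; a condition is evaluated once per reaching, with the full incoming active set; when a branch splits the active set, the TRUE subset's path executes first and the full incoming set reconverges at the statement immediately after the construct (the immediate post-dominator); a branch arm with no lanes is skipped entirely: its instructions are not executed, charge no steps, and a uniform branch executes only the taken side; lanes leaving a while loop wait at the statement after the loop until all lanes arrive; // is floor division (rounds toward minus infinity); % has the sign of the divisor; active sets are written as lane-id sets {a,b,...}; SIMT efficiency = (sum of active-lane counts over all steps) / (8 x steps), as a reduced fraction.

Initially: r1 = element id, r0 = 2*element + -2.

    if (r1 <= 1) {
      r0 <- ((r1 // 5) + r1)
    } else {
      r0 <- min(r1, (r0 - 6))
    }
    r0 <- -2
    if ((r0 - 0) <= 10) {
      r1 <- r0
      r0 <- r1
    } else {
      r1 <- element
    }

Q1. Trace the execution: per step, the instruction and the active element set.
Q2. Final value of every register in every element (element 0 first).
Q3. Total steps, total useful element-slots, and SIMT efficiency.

step 0: eval (r1 <= 1)               {0,1,2,3,4,5,6,7}
step 1: r0 <- ((r1 // 5) + r1)       {0,1}
step 2: r0 <- min(r1, (r0 - 6))      {2,3,4,5,6,7}
step 3: r0 <- -2                     {0,1,2,3,4,5,6,7}
step 4: eval ((r0 - 0) <= 10)        {0,1,2,3,4,5,6,7}
step 5: r1 <- r0                     {0,1,2,3,4,5,6,7}
step 6: r0 <- r1                     {0,1,2,3,4,5,6,7}

Answer: 7 steps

r1: -2,-2,-2,-2,-2,-2,-2,-2
r0: -2,-2,-2,-2,-2,-2,-2,-2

steps = 7; useful = 48; efficiency = 48/56 = 6/7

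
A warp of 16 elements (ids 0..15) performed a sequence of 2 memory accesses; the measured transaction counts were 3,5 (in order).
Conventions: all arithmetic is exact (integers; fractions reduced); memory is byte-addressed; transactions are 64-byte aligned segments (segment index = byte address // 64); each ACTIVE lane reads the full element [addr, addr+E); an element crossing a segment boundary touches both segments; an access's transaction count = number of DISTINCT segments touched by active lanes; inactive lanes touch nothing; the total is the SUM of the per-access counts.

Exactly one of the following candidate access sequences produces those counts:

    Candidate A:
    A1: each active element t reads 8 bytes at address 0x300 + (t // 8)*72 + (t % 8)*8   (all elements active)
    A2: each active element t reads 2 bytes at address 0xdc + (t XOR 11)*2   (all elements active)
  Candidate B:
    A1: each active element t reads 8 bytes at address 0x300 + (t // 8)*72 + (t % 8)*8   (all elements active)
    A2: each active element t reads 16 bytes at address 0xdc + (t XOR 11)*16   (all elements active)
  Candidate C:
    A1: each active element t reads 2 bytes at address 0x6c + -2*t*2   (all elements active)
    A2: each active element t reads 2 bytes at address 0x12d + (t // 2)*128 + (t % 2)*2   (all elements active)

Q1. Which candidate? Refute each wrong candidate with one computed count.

A: A2 gives 1 transaction, not 5
C: A1 gives 2 transactions, not 3
B: all counts match (3,5)

Answer: B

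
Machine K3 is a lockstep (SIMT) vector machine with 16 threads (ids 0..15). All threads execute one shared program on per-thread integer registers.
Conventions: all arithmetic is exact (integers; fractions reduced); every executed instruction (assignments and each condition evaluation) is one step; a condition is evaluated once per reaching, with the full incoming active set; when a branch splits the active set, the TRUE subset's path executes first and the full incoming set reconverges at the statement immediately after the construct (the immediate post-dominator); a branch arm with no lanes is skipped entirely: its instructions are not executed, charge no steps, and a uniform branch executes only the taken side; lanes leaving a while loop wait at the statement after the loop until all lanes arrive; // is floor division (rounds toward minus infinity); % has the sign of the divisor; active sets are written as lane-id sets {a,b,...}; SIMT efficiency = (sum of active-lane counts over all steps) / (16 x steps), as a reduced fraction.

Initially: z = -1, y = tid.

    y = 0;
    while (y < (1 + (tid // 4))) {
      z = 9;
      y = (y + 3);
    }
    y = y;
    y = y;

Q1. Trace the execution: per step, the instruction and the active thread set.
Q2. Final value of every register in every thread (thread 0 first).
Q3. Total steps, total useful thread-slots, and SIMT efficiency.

step 0: y <- 0                       {0,1,2,3,4,5,6,7,8,9,10,11,12,13,14,15}
step 1: eval (y < (1 + (tid // 4)))  {0,1,2,3,4,5,6,7,8,9,10,11,12,13,14,15}
step 2: z <- 9                       {0,1,2,3,4,5,6,7,8,9,10,11,12,13,14,15}
step 3: y <- (y + 3)                 {0,1,2,3,4,5,6,7,8,9,10,11,12,13,14,15}
step 4: eval (y < (1 + (tid // 4)))  {0,1,2,3,4,5,6,7,8,9,10,11,12,13,14,15}
step 5: z <- 9                       {12,13,14,15}
step 6: y <- (y + 3)                 {12,13,14,15}
step 7: eval (y < (1 + (tid // 4)))  {12,13,14,15}
step 8: y <- y                       {0,1,2,3,4,5,6,7,8,9,10,11,12,13,14,15}
step 9: y <- y                       {0,1,2,3,4,5,6,7,8,9,10,11,12,13,14,15}

Answer: 10 steps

z: 9,9,9,9,9,9,9,9,9,9,9,9,9,9,9,9
y: 3,3,3,3,3,3,3,3,3,3,3,3,6,6,6,6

steps = 10; useful = 124; efficiency = 124/160 = 31/40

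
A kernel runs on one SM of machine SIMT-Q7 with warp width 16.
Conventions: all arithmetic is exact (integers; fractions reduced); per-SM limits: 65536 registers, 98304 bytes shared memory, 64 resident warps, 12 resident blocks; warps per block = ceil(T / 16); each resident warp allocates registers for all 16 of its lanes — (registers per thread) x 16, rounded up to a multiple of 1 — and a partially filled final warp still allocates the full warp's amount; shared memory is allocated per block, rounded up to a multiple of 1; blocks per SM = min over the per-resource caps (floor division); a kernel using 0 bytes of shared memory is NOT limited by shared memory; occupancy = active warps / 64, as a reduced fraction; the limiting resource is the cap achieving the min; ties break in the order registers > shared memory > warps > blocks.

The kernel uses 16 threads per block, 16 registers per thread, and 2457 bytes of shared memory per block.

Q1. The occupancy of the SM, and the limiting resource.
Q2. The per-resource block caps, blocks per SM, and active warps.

Answer: occupancy 3/16, limited by blocks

registers: 256 blocks
shared memory: 40 blocks
warps: 64 blocks
blocks: 12 blocks

Answer: 12 blocks, 12 active warps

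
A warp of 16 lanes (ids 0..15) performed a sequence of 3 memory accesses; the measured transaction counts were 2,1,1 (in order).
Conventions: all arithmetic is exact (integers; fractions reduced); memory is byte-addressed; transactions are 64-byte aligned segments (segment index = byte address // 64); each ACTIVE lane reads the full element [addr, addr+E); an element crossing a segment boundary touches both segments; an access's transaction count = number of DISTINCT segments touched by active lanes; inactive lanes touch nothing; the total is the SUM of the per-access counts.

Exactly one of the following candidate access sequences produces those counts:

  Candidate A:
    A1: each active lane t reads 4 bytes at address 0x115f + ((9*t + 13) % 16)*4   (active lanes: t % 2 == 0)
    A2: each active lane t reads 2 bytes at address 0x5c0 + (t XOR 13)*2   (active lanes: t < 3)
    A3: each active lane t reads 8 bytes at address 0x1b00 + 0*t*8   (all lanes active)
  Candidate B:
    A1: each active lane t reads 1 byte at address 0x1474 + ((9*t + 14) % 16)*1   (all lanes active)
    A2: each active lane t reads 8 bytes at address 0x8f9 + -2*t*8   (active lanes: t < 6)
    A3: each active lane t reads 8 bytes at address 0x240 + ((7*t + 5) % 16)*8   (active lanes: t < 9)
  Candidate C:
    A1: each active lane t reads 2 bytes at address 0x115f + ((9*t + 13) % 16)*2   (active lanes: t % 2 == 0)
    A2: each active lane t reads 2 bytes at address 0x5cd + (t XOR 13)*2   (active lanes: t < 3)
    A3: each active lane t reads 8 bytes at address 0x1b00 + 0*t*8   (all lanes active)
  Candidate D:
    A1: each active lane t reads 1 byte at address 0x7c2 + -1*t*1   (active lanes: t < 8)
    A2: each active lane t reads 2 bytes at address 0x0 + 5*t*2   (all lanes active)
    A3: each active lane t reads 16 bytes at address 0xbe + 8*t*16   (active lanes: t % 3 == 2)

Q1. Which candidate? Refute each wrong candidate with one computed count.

B: A2 gives 3 transactions, not 1
C: A1 gives 1 transaction, not 2
D: A2 gives 3 transactions, not 1
A: all counts match (2,1,1)

Answer: A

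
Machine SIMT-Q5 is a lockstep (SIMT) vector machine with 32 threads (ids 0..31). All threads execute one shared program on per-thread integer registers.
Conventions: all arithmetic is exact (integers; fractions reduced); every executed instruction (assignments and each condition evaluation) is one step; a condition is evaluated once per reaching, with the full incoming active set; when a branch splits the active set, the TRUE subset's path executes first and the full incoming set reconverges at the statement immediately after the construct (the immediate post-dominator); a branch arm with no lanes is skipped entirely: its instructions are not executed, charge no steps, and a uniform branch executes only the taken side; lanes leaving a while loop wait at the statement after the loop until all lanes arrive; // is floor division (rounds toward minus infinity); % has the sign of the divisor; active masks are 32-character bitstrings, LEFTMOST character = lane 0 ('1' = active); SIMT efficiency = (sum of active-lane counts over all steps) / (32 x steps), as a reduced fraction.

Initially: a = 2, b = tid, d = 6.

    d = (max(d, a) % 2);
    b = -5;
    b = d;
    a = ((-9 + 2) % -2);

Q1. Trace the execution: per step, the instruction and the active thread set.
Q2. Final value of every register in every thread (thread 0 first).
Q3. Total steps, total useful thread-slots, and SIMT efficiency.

step 0: d <- (max(d, a) % 2)         11111111111111111111111111111111
step 1: b <- -5                      11111111111111111111111111111111
step 2: b <- d                       11111111111111111111111111111111
step 3: a <- ((-9 + 2) % -2)         11111111111111111111111111111111

Answer: 4 steps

a: -1,-1,-1,-1,-1,-1,-1,-1,-1,-1,-1,-1,-1,-1,-1,-1,-1,-1,-1,-1,-1,-1,-1,-1,-1,-1,-1,-1,-1,-1,-1,-1
b: 0,0,0,0,0,0,0,0,0,0,0,0,0,0,0,0,0,0,0,0,0,0,0,0,0,0,0,0,0,0,0,0
d: 0,0,0,0,0,0,0,0,0,0,0,0,0,0,0,0,0,0,0,0,0,0,0,0,0,0,0,0,0,0,0,0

steps = 4; useful = 128; efficiency = 128/128 = 1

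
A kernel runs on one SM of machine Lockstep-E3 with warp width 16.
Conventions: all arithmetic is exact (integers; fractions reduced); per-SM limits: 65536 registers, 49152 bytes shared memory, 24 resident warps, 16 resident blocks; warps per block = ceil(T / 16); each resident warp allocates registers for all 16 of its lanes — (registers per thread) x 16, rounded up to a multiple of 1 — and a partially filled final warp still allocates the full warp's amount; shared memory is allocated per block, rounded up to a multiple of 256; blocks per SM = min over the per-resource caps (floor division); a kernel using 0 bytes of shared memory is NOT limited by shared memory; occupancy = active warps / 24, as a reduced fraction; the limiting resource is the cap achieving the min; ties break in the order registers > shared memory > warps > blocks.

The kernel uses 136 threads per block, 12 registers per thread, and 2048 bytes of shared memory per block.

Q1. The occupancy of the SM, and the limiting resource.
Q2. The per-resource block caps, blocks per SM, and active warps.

Answer: occupancy 3/4, limited by warps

registers: 37 blocks
shared memory: 24 blocks
warps: 2 blocks
blocks: 16 blocks

Answer: 2 blocks, 18 active warps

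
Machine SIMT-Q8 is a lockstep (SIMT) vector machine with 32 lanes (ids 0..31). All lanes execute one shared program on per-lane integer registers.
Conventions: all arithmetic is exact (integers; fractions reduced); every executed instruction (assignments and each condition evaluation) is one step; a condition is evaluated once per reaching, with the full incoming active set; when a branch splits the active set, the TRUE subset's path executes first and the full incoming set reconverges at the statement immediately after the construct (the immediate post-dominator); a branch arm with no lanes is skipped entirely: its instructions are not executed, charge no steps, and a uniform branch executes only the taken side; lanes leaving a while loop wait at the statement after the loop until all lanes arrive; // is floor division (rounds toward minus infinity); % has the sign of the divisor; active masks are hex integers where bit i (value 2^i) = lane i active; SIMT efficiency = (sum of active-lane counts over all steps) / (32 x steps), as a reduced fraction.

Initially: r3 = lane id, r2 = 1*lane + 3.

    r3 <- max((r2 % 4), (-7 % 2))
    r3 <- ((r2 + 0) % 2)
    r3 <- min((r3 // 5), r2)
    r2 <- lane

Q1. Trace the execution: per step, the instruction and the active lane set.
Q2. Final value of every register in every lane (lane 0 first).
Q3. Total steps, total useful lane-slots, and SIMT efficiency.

step 0: r3 <- max((r2 % 4), (-7 % 2)) 0xffffffff
step 1: r3 <- ((r2 + 0) % 2)         0xffffffff
step 2: r3 <- min((r3 // 5), r2)     0xffffffff
step 3: r2 <- lane                   0xffffffff

Answer: 4 steps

r3: 0,0,0,0,0,0,0,0,0,0,0,0,0,0,0,0,0,0,0,0,0,0,0,0,0,0,0,0,0,0,0,0
r2: 0,1,2,3,4,5,6,7,8,9,10,11,12,13,14,15,16,17,18,19,20,21,22,23,24,25,26,27,28,29,30,31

steps = 4; useful = 128; efficiency = 128/128 = 1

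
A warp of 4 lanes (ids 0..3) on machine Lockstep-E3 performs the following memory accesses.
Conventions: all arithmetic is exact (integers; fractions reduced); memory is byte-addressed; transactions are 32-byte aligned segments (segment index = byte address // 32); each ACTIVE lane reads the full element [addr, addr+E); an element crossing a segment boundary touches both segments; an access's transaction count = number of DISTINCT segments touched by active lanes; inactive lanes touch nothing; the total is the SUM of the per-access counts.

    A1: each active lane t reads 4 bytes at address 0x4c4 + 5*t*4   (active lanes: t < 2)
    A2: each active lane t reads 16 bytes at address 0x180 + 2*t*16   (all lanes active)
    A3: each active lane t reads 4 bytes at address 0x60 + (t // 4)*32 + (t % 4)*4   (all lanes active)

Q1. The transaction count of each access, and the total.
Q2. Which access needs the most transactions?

A1: 1 transaction
A2: 4 transactions
A3: 1 transaction

Answer: 1,4,1; total 6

Answer: A2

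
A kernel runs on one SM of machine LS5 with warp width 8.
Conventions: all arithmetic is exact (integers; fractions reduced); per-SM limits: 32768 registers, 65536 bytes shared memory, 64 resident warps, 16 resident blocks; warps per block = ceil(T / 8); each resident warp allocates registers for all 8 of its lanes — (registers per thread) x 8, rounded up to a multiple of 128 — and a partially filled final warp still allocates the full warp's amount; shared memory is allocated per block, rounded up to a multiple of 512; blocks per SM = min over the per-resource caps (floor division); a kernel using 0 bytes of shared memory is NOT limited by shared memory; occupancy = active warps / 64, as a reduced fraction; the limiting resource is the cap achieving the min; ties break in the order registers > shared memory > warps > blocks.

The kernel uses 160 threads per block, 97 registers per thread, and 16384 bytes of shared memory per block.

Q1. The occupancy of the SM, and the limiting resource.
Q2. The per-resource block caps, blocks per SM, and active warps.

Answer: occupancy 5/16, limited by registers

registers: 1 block
shared memory: 4 blocks
warps: 3 blocks
blocks: 16 blocks

Answer: 1 block, 20 active warps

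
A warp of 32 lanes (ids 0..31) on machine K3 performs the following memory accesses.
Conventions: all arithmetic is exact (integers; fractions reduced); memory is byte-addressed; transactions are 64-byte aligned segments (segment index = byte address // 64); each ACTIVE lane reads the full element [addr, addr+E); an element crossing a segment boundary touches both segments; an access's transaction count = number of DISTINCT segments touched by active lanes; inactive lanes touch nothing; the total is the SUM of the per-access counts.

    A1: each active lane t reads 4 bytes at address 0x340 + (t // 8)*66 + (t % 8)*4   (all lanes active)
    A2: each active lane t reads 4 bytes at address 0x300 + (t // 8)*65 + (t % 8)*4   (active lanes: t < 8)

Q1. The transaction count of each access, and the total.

A1: 4 transactions
A2: 1 transaction

Answer: 4,1; total 5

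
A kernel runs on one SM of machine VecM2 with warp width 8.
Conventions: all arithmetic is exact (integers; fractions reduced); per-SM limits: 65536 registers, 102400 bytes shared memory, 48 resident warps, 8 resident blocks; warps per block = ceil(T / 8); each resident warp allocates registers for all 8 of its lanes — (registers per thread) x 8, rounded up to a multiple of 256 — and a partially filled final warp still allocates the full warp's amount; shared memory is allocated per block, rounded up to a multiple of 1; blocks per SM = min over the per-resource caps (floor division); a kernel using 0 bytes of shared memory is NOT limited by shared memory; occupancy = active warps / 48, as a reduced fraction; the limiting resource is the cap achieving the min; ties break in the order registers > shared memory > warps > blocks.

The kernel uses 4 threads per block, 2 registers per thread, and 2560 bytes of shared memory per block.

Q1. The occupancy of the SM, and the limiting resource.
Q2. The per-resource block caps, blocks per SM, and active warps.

Answer: occupancy 1/6, limited by blocks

registers: 256 blocks
shared memory: 40 blocks
warps: 48 blocks
blocks: 8 blocks

Answer: 8 blocks, 8 active warps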